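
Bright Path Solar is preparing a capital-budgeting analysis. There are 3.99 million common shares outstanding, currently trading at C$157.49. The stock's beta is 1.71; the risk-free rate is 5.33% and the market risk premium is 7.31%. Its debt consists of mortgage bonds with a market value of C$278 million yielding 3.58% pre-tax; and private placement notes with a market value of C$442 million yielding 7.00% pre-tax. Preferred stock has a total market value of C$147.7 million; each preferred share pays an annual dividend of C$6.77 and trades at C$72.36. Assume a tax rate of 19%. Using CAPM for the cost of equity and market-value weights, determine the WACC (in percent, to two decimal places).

Cost of equity via CAPM: Re = 5.33% + 1.71 × 7.31% = 17.8301%.
Cost of preferred: Rp = 6.77 / 72.36 = 9.3560%.
Market value of equity E = 157.49 × 3.99m = 628.3851m.
Total capital V = 628.3851 + 147.7 + 278 + 442 = 1496.0851.
Equity: weight = 628.3851/1496.0851 = 0.4200; cost = 17.8301%.
Preferred: weight = 147.7/1496.0851 = 0.0987; cost = 9.356%.
Mortgage bonds: weight = 278/1496.0851 = 0.1858; after-tax cost = 3.58% × (1 − 19%) = 2.8998%.
Private placement notes: weight = 442/1496.0851 = 0.2954; after-tax cost = 7% × (1 − 19%) = 5.6700%.
WACC = 0.4200 × 17.8301% + 0.0987 × 9.3560% + 0.1858 × 2.8998% + 0.2954 × 5.6700% = 10.6266%.

10.63%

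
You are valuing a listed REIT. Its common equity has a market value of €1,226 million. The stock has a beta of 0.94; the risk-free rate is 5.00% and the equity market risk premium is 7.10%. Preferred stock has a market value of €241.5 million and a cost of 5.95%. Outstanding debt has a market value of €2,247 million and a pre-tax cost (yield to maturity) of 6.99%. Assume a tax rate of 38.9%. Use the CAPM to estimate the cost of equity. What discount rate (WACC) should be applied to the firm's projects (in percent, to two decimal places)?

6.82%

Cost of equity via CAPM: Re = 5.0% + 0.94 × 7.1% = 11.6740%.
Total capital V = 1226 + 241.5 + 2247 = 3714.5.
Equity: weight = 1226/3714.5 = 0.3301; cost = 11.674%.
Preferred: weight = 241.5/3714.5 = 0.0650; cost = 5.95%.
Debt: weight = 2247/3714.5 = 0.6049; after-tax cost = 6.99% × (1 − 38.9%) = 4.2709%.
WACC = 0.3301 × 11.6740% + 0.0650 × 5.9500% + 0.6049 × 4.2709% = 6.8235%.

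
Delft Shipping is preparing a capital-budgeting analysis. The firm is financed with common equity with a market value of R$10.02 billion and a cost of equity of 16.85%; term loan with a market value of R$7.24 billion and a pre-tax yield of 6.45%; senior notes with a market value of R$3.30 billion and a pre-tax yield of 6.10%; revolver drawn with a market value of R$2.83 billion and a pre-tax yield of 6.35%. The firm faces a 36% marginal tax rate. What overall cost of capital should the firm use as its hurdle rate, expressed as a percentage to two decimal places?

Total capital V = 10.02 + 7.24 + 3.3 + 2.83 = 23.39.
Equity: weight = 10.02/23.39 = 0.4284; cost = 16.85%.
Term loan: weight = 7.24/23.39 = 0.3095; after-tax cost = 6.45% × (1 − 36%) = 4.1280%.
Senior notes: weight = 3.3/23.39 = 0.1411; after-tax cost = 6.1% × (1 − 36%) = 3.9040%.
Revolver drawn: weight = 2.83/23.39 = 0.1210; after-tax cost = 6.35% × (1 − 36%) = 4.0640%.
WACC = 0.4284 × 16.8500% + 0.3095 × 4.1280% + 0.1411 × 3.9040% + 0.1210 × 4.0640% = 9.5386%.

9.54%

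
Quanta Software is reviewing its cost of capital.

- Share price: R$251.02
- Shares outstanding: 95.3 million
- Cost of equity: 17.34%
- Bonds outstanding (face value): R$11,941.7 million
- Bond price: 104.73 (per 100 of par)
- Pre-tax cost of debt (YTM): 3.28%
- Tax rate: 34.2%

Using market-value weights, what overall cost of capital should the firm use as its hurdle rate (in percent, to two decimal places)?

Market value of equity E = 251.02 × 95.3m = 23922.206m. Market value of debt D = 11941.7m × 104.73/100 = 12506.54241m.
Total capital V = 23922.206 + 12506.54241 = 36428.74841.
Equity: weight = 23922.206/36428.74841 = 0.6567; cost = 17.34%.
Bonds outstanding: weight = 12506.54241/36428.74841 = 0.3433; after-tax cost = 3.28% × (1 − 34.2%) = 2.1582%.
WACC = 0.6567 × 17.3400% + 0.3433 × 2.1582% = 12.1279%.

12.13%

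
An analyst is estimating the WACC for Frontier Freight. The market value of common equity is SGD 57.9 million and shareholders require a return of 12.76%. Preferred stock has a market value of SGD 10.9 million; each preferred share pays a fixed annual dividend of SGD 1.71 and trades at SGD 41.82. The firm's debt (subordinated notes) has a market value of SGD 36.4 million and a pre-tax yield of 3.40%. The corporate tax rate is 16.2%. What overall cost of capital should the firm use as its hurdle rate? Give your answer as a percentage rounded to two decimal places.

Cost of preferred: Rp = 1.71 / 41.82 = 4.0890%.
Total capital V = 57.9 + 10.9 + 36.4 = 105.2.
Equity: weight = 57.9/105.2 = 0.5504; cost = 12.76%.
Preferred: weight = 10.9/105.2 = 0.1036; cost = 4.089%.
Subordinated notes: weight = 36.4/105.2 = 0.3460; after-tax cost = 3.4% × (1 − 16.2%) = 2.8492%.
WACC = 0.5504 × 12.7600% + 0.1036 × 4.0890% + 0.3460 × 2.8492% = 8.4324%.

8.43%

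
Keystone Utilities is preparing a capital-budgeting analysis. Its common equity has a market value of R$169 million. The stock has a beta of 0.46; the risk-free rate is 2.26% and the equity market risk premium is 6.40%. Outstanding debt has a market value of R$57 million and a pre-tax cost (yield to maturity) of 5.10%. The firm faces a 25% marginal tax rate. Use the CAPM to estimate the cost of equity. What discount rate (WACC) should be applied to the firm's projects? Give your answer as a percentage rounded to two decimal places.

4.86%

Cost of equity via CAPM: Re = 2.26% + 0.46 × 6.4% = 5.2040%.
Total capital V = 169 + 57 = 226.
Equity: weight = 169/226 = 0.7478; cost = 5.204%.
Debt: weight = 57/226 = 0.2522; after-tax cost = 5.1% × (1 − 25%) = 3.8250%.
WACC = 0.7478 × 5.2040% + 0.2522 × 3.8250% = 4.8562%.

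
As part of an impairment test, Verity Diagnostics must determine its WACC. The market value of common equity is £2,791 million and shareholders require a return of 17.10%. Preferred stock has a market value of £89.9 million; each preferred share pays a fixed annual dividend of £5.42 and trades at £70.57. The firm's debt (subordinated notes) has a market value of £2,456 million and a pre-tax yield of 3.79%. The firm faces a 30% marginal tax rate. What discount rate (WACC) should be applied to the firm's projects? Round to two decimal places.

10.29%

Cost of preferred: Rp = 5.42 / 70.57 = 7.6803%.
Total capital V = 2791 + 89.9 + 2456 = 5336.9.
Equity: weight = 2791/5336.9 = 0.5230; cost = 17.1%.
Preferred: weight = 89.9/5336.9 = 0.0168; cost = 7.6803%.
Subordinated notes: weight = 2456/5336.9 = 0.4602; after-tax cost = 3.79% × (1 − 30%) = 2.6530%.
WACC = 0.5230 × 17.1000% + 0.0168 × 7.6803% + 0.4602 × 2.6530% = 10.2929%.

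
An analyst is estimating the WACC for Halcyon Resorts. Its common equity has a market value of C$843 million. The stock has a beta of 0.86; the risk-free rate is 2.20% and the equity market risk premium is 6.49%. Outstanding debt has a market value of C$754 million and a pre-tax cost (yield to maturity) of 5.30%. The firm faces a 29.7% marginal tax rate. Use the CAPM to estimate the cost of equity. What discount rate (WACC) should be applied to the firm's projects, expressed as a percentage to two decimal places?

5.87%

Cost of equity via CAPM: Re = 2.2% + 0.86 × 6.49% = 7.7814%.
Total capital V = 843 + 754 = 1597.
Equity: weight = 843/1597 = 0.5279; cost = 7.7814%.
Debt: weight = 754/1597 = 0.4721; after-tax cost = 5.3% × (1 − 29.7%) = 3.7259%.
WACC = 0.5279 × 7.7814% + 0.4721 × 3.7259% = 5.8667%.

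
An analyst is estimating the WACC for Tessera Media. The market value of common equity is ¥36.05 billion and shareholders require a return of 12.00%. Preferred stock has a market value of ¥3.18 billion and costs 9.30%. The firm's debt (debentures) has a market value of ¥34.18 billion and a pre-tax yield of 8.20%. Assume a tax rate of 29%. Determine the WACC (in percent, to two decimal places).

Total capital V = 36.05 + 3.18 + 34.18 = 73.41.
Equity: weight = 36.05/73.41 = 0.4911; cost = 12%.
Preferred: weight = 3.18/73.41 = 0.0433; cost = 9.3%.
Debentures: weight = 34.18/73.41 = 0.4656; after-tax cost = 8.2% × (1 − 29%) = 5.8220%.
WACC = 0.4911 × 12.0000% + 0.0433 × 9.3000% + 0.4656 × 5.8220% = 9.0065%.

9.01%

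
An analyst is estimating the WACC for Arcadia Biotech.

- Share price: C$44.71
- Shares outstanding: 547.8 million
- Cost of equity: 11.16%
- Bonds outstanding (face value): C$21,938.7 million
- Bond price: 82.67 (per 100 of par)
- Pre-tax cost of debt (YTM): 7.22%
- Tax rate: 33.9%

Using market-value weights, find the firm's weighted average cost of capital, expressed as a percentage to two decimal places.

8.44%

Market value of equity E = 44.71 × 547.8m = 24492.138m. Market value of debt D = 21938.7m × 82.67/100 = 18136.72329m.
Total capital V = 24492.138 + 18136.72329 = 42628.86129.
Equity: weight = 24492.138/42628.86129 = 0.5745; cost = 11.16%.
Bonds outstanding: weight = 18136.72329/42628.86129 = 0.4255; after-tax cost = 7.22% × (1 − 33.9%) = 4.7724%.
WACC = 0.5745 × 11.1600% + 0.4255 × 4.7724% = 8.4424%.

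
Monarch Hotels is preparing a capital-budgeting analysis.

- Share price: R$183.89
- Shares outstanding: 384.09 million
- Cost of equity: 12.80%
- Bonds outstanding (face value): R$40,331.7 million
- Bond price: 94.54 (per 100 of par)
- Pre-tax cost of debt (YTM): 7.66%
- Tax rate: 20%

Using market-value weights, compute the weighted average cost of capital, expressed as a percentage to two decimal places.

Market value of equity E = 183.89 × 384.09m = 70630.3101m. Market value of debt D = 40331.7m × 94.54/100 = 38129.58918m.
Total capital V = 70630.3101 + 38129.58918 = 108759.89928.
Equity: weight = 70630.3101/108759.89928 = 0.6494; cost = 12.8%.
Bonds outstanding: weight = 38129.58918/108759.89928 = 0.3506; after-tax cost = 7.66% × (1 − 20%) = 6.1280%.
WACC = 0.6494 × 12.8000% + 0.3506 × 6.1280% = 10.4609%.

10.46%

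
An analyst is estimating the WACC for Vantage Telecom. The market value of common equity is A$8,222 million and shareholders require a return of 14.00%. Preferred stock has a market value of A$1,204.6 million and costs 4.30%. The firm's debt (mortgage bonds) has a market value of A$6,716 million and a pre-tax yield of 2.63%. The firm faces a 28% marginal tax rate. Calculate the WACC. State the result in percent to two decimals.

Total capital V = 8222 + 1204.6 + 6716 = 16142.6.
Equity: weight = 8222/16142.6 = 0.5093; cost = 14%.
Preferred: weight = 1204.6/16142.6 = 0.0746; cost = 4.3%.
Mortgage bonds: weight = 6716/16142.6 = 0.4160; after-tax cost = 2.63% × (1 − 28%) = 1.8936%.
WACC = 0.5093 × 14.0000% + 0.0746 × 4.3000% + 0.4160 × 1.8936% = 8.2394%.

8.24%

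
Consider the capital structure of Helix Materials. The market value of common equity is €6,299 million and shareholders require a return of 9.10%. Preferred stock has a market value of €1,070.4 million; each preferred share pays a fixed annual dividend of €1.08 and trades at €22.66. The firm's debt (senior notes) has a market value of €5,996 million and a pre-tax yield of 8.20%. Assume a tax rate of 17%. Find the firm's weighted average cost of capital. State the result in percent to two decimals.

7.72%

Cost of preferred: Rp = 1.08 / 22.66 = 4.7661%.
Total capital V = 6299 + 1070.4 + 5996 = 13365.4.
Equity: weight = 6299/13365.4 = 0.4713; cost = 9.1%.
Preferred: weight = 1070.4/13365.4 = 0.0801; cost = 4.7661%.
Senior notes: weight = 5996/13365.4 = 0.4486; after-tax cost = 8.2% × (1 − 17%) = 6.8060%.
WACC = 0.4713 × 9.1000% + 0.0801 × 4.7661% + 0.4486 × 6.8060% = 7.7238%.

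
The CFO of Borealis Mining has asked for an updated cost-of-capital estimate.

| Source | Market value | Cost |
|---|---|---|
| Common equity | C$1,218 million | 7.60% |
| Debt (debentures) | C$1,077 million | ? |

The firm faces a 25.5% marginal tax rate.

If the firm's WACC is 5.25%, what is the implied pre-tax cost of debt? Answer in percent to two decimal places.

Total capital V = 1218 + 1077 = 2295.
Equity weight = 1218/2295 = 0.5307.
Debentures weight = 1077/2295 = 0.4693.
Equity contribution = 0.5307 × 7.6% = 4.0335%.
Remaining for debt = 5.25% − 4.0335% = 1.2165%.
Rd × (1 − 25.5%) × 0.4693 = 1.2165%  ⇒  Rd = 3.4797%.

3.48%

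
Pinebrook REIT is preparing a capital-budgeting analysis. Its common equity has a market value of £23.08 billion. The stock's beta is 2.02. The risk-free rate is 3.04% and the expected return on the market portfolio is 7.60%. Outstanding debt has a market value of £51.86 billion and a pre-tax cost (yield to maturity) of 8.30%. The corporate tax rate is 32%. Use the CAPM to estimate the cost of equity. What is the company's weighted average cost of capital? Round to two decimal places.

7.68%

Market risk premium = 7.6% − 3.04% = 4.56%.
Cost of equity via CAPM: Re = 3.04% + 2.02 × 4.56% = 12.2512%.
Total capital V = 23.08 + 51.86 = 74.94.
Equity: weight = 23.08/74.94 = 0.3080; cost = 12.2512%.
Debt: weight = 51.86/74.94 = 0.6920; after-tax cost = 8.3% × (1 − 32%) = 5.6440%.
WACC = 0.3080 × 12.2512% + 0.6920 × 5.6440% = 7.6789%.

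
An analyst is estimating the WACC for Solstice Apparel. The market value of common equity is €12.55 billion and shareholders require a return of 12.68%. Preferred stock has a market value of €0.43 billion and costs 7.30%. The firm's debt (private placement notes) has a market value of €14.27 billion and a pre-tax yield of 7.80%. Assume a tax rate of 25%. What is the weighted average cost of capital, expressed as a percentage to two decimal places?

9.02%

Total capital V = 12.55 + 0.43 + 14.27 = 27.25.
Equity: weight = 12.55/27.25 = 0.4606; cost = 12.68%.
Preferred: weight = 0.43/27.25 = 0.0158; cost = 7.3%.
Private placement notes: weight = 14.27/27.25 = 0.5237; after-tax cost = 7.8% × (1 − 25%) = 5.8500%.
WACC = 0.4606 × 12.6800% + 0.0158 × 7.3000% + 0.5237 × 5.8500% = 9.0184%.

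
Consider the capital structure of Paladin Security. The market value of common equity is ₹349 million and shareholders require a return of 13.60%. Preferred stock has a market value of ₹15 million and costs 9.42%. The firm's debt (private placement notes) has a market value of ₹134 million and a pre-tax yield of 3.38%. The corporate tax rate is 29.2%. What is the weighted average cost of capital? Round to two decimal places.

Total capital V = 349 + 15 + 134 = 498.
Equity: weight = 349/498 = 0.7008; cost = 13.6%.
Preferred: weight = 15/498 = 0.0301; cost = 9.42%.
Private placement notes: weight = 134/498 = 0.2691; after-tax cost = 3.38% × (1 − 29.2%) = 2.3930%.
WACC = 0.7008 × 13.6000% + 0.0301 × 9.4200% + 0.2691 × 2.3930% = 10.4586%.

10.46%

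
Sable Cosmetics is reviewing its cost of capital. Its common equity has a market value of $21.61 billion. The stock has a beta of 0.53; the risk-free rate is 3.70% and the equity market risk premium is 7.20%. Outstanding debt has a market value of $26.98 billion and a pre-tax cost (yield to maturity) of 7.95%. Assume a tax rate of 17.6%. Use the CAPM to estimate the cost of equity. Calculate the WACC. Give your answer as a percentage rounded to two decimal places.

6.98%

Cost of equity via CAPM: Re = 3.7% + 0.53 × 7.2% = 7.5160%.
Total capital V = 21.61 + 26.98 = 48.59.
Equity: weight = 21.61/48.59 = 0.4447; cost = 7.516%.
Debt: weight = 26.98/48.59 = 0.5553; after-tax cost = 7.95% × (1 − 17.6%) = 6.5508%.
WACC = 0.4447 × 7.5160% + 0.5553 × 6.5508% = 6.9801%.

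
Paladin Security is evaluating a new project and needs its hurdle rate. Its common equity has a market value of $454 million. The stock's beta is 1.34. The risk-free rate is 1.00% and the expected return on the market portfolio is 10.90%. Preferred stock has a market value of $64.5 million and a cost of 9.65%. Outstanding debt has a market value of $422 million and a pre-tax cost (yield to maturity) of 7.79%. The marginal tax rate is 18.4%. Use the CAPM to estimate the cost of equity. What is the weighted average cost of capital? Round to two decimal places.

10.40%

Market risk premium = 10.9% − 1.0% = 9.9%.
Cost of equity via CAPM: Re = 1.0% + 1.34 × 9.9% = 14.2660%.
Total capital V = 454 + 64.5 + 422 = 940.5.
Equity: weight = 454/940.5 = 0.4827; cost = 14.266%.
Preferred: weight = 64.5/940.5 = 0.0686; cost = 9.65%.
Debt: weight = 422/940.5 = 0.4487; after-tax cost = 7.79% × (1 − 18.4%) = 6.3566%.
WACC = 0.4827 × 14.2660% + 0.0686 × 9.6500% + 0.4487 × 6.3566% = 10.4005%.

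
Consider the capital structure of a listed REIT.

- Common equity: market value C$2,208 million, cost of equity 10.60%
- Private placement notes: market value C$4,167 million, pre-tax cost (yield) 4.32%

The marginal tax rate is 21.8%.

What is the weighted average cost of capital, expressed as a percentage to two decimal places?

5.88%

Total capital V = 2208 + 4167 = 6375.
Equity: weight = 2208/6375 = 0.3464; cost = 10.6%.
Private placement notes: weight = 4167/6375 = 0.6536; after-tax cost = 4.32% × (1 − 21.8%) = 3.3782%.
WACC = 0.3464 × 10.6000% + 0.6536 × 3.3782% = 5.8795%.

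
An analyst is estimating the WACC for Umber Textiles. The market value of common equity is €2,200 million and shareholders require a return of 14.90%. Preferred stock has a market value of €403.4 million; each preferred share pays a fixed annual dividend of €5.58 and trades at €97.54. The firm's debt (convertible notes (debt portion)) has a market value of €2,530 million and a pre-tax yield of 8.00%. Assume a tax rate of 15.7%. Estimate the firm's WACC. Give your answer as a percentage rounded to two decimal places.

Cost of preferred: Rp = 5.58 / 97.54 = 5.7207%.
Total capital V = 2200 + 403.4 + 2530 = 5133.4.
Equity: weight = 2200/5133.4 = 0.4286; cost = 14.9%.
Preferred: weight = 403.4/5133.4 = 0.0786; cost = 5.7207%.
Convertible notes (debt portion): weight = 2530/5133.4 = 0.4929; after-tax cost = 8% × (1 − 15.7%) = 6.7440%.
WACC = 0.4286 × 14.9000% + 0.0786 × 5.7207% + 0.4929 × 6.7440% = 10.1590%.

10.16%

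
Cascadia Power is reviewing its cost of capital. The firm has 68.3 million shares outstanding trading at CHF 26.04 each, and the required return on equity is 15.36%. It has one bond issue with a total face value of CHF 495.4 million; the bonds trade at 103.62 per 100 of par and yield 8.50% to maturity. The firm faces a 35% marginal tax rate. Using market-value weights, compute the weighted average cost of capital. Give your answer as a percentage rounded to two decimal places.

13.16%

Market value of equity E = 26.04 × 68.3m = 1778.532m. Market value of debt D = 495.4m × 103.62/100 = 513.33348m.
Total capital V = 1778.532 + 513.33348 = 2291.86548.
Equity: weight = 1778.532/2291.86548 = 0.7760; cost = 15.36%.
Bonds outstanding: weight = 513.33348/2291.86548 = 0.2240; after-tax cost = 8.5% × (1 − 35%) = 5.5250%.
WACC = 0.7760 × 15.3600% + 0.2240 × 5.5250% = 13.1572%.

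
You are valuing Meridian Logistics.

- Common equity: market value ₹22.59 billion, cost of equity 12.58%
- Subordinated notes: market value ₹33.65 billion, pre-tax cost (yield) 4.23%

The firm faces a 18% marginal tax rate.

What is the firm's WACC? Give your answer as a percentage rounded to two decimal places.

7.13%

Total capital V = 22.59 + 33.65 = 56.24.
Equity: weight = 22.59/56.24 = 0.4017; cost = 12.58%.
Subordinated notes: weight = 33.65/56.24 = 0.5983; after-tax cost = 4.23% × (1 − 18%) = 3.4686%.
WACC = 0.4017 × 12.5800% + 0.5983 × 3.4686% = 7.1284%.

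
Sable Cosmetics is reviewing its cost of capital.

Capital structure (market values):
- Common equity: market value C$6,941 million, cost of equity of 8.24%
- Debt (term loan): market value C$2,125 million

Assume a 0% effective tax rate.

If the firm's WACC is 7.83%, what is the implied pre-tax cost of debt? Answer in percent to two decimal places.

Total capital V = 6941 + 2125 = 9066.
Equity weight = 6941/9066 = 0.7656.
Term loan weight = 2125/9066 = 0.2344.
Equity contribution = 0.7656 × 8.24% = 6.3086%.
Remaining for debt = 7.83% − 6.3086% = 1.5214%.
Rd × (1 − 0%) × 0.2344 = 1.5214%  ⇒  Rd = 6.4908%.

6.49%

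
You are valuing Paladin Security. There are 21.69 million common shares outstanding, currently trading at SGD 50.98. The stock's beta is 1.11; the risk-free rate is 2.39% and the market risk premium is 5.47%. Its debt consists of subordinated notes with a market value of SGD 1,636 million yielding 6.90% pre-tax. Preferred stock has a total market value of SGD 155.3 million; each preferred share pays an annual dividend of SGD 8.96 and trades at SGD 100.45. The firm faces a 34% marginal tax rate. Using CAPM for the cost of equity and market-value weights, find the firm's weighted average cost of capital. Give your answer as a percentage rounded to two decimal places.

6.28%

Cost of equity via CAPM: Re = 2.39% + 1.11 × 5.47% = 8.4617%.
Cost of preferred: Rp = 8.96 / 100.45 = 8.9199%.
Market value of equity E = 50.98 × 21.69m = 1105.7562m.
Total capital V = 1105.7562 + 155.3 + 1636 = 2897.0562.
Equity: weight = 1105.7562/2897.0562 = 0.3817; cost = 8.4617%.
Preferred: weight = 155.3/2897.0562 = 0.0536; cost = 8.9199%.
Subordinated notes: weight = 1636/2897.0562 = 0.5647; after-tax cost = 6.9% × (1 − 34%) = 4.5540%.
WACC = 0.3817 × 8.4617% + 0.0536 × 8.9199% + 0.5647 × 4.5540% = 6.2795%.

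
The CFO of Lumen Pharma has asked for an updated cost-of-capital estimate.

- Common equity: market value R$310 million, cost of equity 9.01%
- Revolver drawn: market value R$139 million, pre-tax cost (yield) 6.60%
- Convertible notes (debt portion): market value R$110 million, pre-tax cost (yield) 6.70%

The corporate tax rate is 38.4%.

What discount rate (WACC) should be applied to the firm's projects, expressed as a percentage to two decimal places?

6.82%

Total capital V = 310 + 139 + 110 = 559.
Equity: weight = 310/559 = 0.5546; cost = 9.01%.
Revolver drawn: weight = 139/559 = 0.2487; after-tax cost = 6.6% × (1 − 38.4%) = 4.0656%.
Convertible notes (debt portion): weight = 110/559 = 0.1968; after-tax cost = 6.7% × (1 − 38.4%) = 4.1272%.
WACC = 0.5546 × 9.0100% + 0.2487 × 4.0656% + 0.1968 × 4.1272% = 6.8197%.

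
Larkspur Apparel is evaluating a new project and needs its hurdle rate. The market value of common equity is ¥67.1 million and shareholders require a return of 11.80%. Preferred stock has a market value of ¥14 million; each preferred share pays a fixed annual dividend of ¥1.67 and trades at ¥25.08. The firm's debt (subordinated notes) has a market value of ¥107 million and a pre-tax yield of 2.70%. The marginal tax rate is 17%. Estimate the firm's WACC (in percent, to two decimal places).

5.98%

Cost of preferred: Rp = 1.67 / 25.08 = 6.6587%.
Total capital V = 67.1 + 14 + 107 = 188.1.
Equity: weight = 67.1/188.1 = 0.3567; cost = 11.8%.
Preferred: weight = 14/188.1 = 0.0744; cost = 6.6587%.
Subordinated notes: weight = 107/188.1 = 0.5688; after-tax cost = 2.7% × (1 − 17%) = 2.2410%.
WACC = 0.3567 × 11.8000% + 0.0744 × 6.6587% + 0.5688 × 2.2410% = 5.9797%.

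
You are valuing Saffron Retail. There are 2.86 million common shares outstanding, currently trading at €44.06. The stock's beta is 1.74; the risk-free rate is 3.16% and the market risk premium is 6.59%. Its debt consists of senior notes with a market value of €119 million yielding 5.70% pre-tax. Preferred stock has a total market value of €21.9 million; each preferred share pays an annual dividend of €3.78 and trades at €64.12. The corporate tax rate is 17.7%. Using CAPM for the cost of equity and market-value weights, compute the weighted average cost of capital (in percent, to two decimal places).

9.48%

Cost of equity via CAPM: Re = 3.16% + 1.74 × 6.59% = 14.6266%.
Cost of preferred: Rp = 3.78 / 64.12 = 5.8952%.
Market value of equity E = 44.06 × 2.86m = 126.0116m.
Total capital V = 126.0116 + 21.9 + 119 = 266.9116.
Equity: weight = 126.0116/266.9116 = 0.4721; cost = 14.6266%.
Preferred: weight = 21.9/266.9116 = 0.0820; cost = 5.8952%.
Senior notes: weight = 119/266.9116 = 0.4458; after-tax cost = 5.7% × (1 − 17.7%) = 4.6911%.
WACC = 0.4721 × 14.6266% + 0.0820 × 5.8952% + 0.4458 × 4.6911% = 9.4805%.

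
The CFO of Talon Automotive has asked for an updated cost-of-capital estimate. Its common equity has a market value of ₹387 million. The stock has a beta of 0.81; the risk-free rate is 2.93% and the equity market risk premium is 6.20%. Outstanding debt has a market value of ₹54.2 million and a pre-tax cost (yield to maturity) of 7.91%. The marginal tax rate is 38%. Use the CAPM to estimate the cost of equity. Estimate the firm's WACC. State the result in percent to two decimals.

7.58%

Cost of equity via CAPM: Re = 2.93% + 0.81 × 6.2% = 7.9520%.
Total capital V = 387 + 54.2 = 441.2.
Equity: weight = 387/441.2 = 0.8772; cost = 7.952%.
Debt: weight = 54.2/441.2 = 0.1228; after-tax cost = 7.91% × (1 − 38%) = 4.9042%.
WACC = 0.8772 × 7.9520% + 0.1228 × 4.9042% = 7.5776%.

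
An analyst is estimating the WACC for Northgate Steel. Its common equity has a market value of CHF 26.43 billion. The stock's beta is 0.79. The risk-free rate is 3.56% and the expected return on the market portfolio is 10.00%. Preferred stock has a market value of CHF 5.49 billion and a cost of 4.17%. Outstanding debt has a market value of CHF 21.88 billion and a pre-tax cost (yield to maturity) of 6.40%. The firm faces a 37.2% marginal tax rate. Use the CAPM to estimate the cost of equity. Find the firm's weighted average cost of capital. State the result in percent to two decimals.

Market risk premium = 10.0% − 3.56% = 6.44%.
Cost of equity via CAPM: Re = 3.56% + 0.79 × 6.44% = 8.6476%.
Total capital V = 26.43 + 5.49 + 21.88 = 53.8.
Equity: weight = 26.43/53.8 = 0.4913; cost = 8.6476%.
Preferred: weight = 5.49/53.8 = 0.1020; cost = 4.17%.
Debt: weight = 21.88/53.8 = 0.4067; after-tax cost = 6.4% × (1 − 37.2%) = 4.0192%.
WACC = 0.4913 × 8.6476% + 0.1020 × 4.1700% + 0.4067 × 4.0192% = 6.3084%.

6.31%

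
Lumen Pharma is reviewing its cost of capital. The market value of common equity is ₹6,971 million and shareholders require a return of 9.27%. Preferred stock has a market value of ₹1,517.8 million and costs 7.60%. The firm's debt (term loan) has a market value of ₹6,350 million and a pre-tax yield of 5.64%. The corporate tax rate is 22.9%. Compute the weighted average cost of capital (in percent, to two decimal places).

Total capital V = 6971 + 1517.8 + 6350 = 14838.8.
Equity: weight = 6971/14838.8 = 0.4698; cost = 9.27%.
Preferred: weight = 1517.8/14838.8 = 0.1023; cost = 7.6%.
Term loan: weight = 6350/14838.8 = 0.4279; after-tax cost = 5.64% × (1 − 22.9%) = 4.3484%.
WACC = 0.4698 × 9.2700% + 0.1023 × 7.6000% + 0.4279 × 4.3484% = 6.9931%.

6.99%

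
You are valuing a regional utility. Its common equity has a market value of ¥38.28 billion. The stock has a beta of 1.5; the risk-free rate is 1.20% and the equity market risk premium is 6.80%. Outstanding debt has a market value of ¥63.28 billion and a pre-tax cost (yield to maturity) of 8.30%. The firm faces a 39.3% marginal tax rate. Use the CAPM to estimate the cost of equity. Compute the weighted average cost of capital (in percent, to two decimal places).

Cost of equity via CAPM: Re = 1.2% + 1.5 × 6.8% = 11.4000%.
Total capital V = 38.28 + 63.28 = 101.56.
Equity: weight = 38.28/101.56 = 0.3769; cost = 11.4%.
Debt: weight = 63.28/101.56 = 0.6231; after-tax cost = 8.3% × (1 − 39.3%) = 5.0381%.
WACC = 0.3769 × 11.4000% + 0.6231 × 5.0381% = 7.4360%.

7.44%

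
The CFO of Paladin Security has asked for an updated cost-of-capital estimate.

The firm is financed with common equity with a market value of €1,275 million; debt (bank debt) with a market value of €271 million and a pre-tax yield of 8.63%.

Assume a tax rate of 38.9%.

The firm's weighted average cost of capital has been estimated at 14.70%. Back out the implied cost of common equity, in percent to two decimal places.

16.70%

Total capital V = 1275 + 271 = 1546.
Equity weight = 1275/1546 = 0.8247.
Bank debt weight = 271/1546 = 0.1753.
Debt contribution = 0.1753 × 8.63% × (1 − 38.9%) = 0.9243%.
Required equity contribution = 14.7% − 0.9243% = 13.7757%.
Re = 13.7757% / 0.8247 = 16.7037%.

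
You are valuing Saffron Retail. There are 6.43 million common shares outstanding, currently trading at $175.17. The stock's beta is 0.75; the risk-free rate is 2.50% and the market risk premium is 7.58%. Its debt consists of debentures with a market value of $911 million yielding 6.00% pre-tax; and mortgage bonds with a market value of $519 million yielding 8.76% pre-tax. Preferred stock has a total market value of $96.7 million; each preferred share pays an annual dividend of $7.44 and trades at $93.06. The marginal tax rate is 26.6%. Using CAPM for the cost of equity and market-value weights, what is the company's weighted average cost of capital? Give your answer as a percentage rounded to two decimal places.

Cost of equity via CAPM: Re = 2.5% + 0.75 × 7.58% = 8.1850%.
Cost of preferred: Rp = 7.44 / 93.06 = 7.9948%.
Market value of equity E = 175.17 × 6.43m = 1126.3431m.
Total capital V = 1126.3431 + 96.7 + 911 + 519 = 2653.0431.
Equity: weight = 1126.3431/2653.0431 = 0.4245; cost = 8.185%.
Preferred: weight = 96.7/2653.0431 = 0.0364; cost = 7.9948%.
Debentures: weight = 911/2653.0431 = 0.3434; after-tax cost = 6% × (1 − 26.6%) = 4.4040%.
Mortgage bonds: weight = 519/2653.0431 = 0.1956; after-tax cost = 8.76% × (1 − 26.6%) = 6.4298%.
WACC = 0.4245 × 8.1850% + 0.0364 × 7.9948% + 0.3434 × 4.4040% + 0.1956 × 6.4298% = 6.5364%.

6.54%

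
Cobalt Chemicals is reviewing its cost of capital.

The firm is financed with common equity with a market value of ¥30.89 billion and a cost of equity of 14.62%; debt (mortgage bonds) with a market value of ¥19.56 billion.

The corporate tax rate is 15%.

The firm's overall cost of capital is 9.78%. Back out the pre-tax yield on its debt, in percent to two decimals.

Total capital V = 30.89 + 19.56 = 50.45.
Equity weight = 30.89/50.45 = 0.6123.
Mortgage bonds weight = 19.56/50.45 = 0.3877.
Equity contribution = 0.6123 × 14.62% = 8.9517%.
Remaining for debt = 9.78% − 8.9517% = 0.8283%.
Rd × (1 − 15%) × 0.3877 = 0.8283%  ⇒  Rd = 2.5135%.

2.51%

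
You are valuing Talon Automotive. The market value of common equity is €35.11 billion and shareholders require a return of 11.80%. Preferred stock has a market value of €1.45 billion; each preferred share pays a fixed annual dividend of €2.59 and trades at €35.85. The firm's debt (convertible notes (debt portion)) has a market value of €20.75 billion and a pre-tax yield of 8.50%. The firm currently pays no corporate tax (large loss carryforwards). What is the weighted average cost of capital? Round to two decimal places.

10.49%

Cost of preferred: Rp = 2.59 / 35.85 = 7.2245%.
Total capital V = 35.11 + 1.45 + 20.75 = 57.31.
Equity: weight = 35.11/57.31 = 0.6126; cost = 11.8%.
Preferred: weight = 1.45/57.31 = 0.0253; cost = 7.2245%.
Convertible notes (debt portion): weight = 20.75/57.31 = 0.3621; after-tax cost = 8.5% × (1 − 0%) = 8.5000%.
WACC = 0.6126 × 11.8000% + 0.0253 × 7.2245% + 0.3621 × 8.5000% = 10.4894%.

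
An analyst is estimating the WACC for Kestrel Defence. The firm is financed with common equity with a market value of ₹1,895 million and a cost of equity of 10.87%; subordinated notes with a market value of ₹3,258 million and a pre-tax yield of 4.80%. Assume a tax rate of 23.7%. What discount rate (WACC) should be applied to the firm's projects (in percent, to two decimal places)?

6.31%

Total capital V = 1895 + 3258 = 5153.
Equity: weight = 1895/5153 = 0.3677; cost = 10.87%.
Subordinated notes: weight = 3258/5153 = 0.6323; after-tax cost = 4.8% × (1 − 23.7%) = 3.6624%.
WACC = 0.3677 × 10.8700% + 0.6323 × 3.6624% = 6.3130%.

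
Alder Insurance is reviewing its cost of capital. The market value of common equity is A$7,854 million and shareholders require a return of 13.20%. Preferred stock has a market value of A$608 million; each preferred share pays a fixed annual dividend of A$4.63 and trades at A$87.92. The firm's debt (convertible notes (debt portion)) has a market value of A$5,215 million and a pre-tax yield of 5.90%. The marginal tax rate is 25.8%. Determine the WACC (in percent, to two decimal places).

9.48%

Cost of preferred: Rp = 4.63 / 87.92 = 5.2662%.
Total capital V = 7854 + 608 + 5215 = 13677.
Equity: weight = 7854/13677 = 0.5742; cost = 13.2%.
Preferred: weight = 608/13677 = 0.0445; cost = 5.2662%.
Convertible notes (debt portion): weight = 5215/13677 = 0.3813; after-tax cost = 5.9% × (1 − 25.8%) = 4.3778%.
WACC = 0.5742 × 13.2000% + 0.0445 × 5.2662% + 0.3813 × 4.3778% = 9.4834%.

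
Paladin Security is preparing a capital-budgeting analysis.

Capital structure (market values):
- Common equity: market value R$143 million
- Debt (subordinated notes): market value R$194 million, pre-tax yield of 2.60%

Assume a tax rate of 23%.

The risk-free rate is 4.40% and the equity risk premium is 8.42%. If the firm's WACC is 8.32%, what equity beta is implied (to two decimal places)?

Total capital V = 143 + 194 = 337.
Equity weight = 143/337 = 0.4243.
Subordinated notes weight = 194/337 = 0.5757.
Debt contribution = 0.5757 × 2.6% × (1 − 23%) = 1.1525%.
Required equity contribution = 8.32% − 1.1525% = 7.1675%  ⇒  Re = 16.8913%.
CAPM: 16.8913% = 4.4% + β × 8.42%  ⇒  β = 1.4835.

1.48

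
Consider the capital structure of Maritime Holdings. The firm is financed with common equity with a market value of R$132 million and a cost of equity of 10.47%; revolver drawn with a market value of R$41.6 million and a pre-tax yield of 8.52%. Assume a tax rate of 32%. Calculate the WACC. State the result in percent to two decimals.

Total capital V = 132 + 41.6 = 173.6.
Equity: weight = 132/173.6 = 0.7604; cost = 10.47%.
Revolver drawn: weight = 41.6/173.6 = 0.2396; after-tax cost = 8.52% × (1 − 32%) = 5.7936%.
WACC = 0.7604 × 10.4700% + 0.2396 × 5.7936% = 9.3494%.

9.35%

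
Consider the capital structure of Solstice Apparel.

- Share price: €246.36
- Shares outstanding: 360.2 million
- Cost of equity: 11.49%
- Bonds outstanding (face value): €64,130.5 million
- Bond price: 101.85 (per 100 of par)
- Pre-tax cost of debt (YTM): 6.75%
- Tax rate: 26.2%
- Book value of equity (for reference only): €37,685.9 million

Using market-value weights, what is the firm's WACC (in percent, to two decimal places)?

Market value of equity E = 246.36 × 360.2m = 88738.872m. Market value of debt D = 64130.5m × 101.85/100 = 65316.91425m.
Total capital V = 88738.872 + 65316.91425 = 154055.78625.
Equity: weight = 88738.872/154055.78625 = 0.5760; cost = 11.49%.
Bonds outstanding: weight = 65316.91425/154055.78625 = 0.4240; after-tax cost = 6.75% × (1 − 26.2%) = 4.9815%.
WACC = 0.5760 × 11.4900% + 0.4240 × 4.9815% = 8.7305%.

8.73%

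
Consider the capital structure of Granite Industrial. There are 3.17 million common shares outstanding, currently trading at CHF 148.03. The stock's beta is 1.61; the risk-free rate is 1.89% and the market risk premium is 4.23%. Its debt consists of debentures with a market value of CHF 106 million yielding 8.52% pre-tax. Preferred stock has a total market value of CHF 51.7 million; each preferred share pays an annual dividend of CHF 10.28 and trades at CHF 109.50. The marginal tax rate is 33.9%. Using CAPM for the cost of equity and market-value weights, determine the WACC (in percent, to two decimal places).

Cost of equity via CAPM: Re = 1.89% + 1.61 × 4.23% = 8.7003%.
Cost of preferred: Rp = 10.28 / 109.5 = 9.3881%.
Market value of equity E = 148.03 × 3.17m = 469.2551m.
Total capital V = 469.2551 + 51.7 + 106 = 626.9551.
Equity: weight = 469.2551/626.9551 = 0.7485; cost = 8.7003%.
Preferred: weight = 51.7/626.9551 = 0.0825; cost = 9.3881%.
Debentures: weight = 106/626.9551 = 0.1691; after-tax cost = 8.52% × (1 − 33.9%) = 5.6317%.
WACC = 0.7485 × 8.7003% + 0.0825 × 9.3881% + 0.1691 × 5.6317% = 8.2382%.

8.24%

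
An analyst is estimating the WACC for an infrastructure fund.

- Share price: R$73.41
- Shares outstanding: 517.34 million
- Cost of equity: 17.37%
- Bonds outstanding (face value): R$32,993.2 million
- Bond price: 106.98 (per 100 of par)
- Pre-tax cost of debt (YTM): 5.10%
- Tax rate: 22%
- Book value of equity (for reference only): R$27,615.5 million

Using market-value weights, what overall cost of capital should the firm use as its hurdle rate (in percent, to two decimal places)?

10.92%

Market value of equity E = 73.41 × 517.34m = 37977.9294m. Market value of debt D = 32993.2m × 106.98/100 = 35296.12536m.
Total capital V = 37977.9294 + 35296.12536 = 73274.05476.
Equity: weight = 37977.9294/73274.05476 = 0.5183; cost = 17.37%.
Bonds outstanding: weight = 35296.12536/73274.05476 = 0.4817; after-tax cost = 5.1% × (1 − 22%) = 3.9780%.
WACC = 0.5183 × 17.3700% + 0.4817 × 3.9780% = 10.9191%.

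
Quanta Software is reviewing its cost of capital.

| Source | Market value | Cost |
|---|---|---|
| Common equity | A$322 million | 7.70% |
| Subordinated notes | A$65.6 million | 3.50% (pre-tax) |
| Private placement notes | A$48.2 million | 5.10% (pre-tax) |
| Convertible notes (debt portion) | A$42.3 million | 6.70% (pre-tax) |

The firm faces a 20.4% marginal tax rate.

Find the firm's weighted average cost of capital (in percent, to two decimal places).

Total capital V = 322 + 65.6 + 48.2 + 42.3 = 478.1.
Equity: weight = 322/478.1 = 0.6735; cost = 7.7%.
Subordinated notes: weight = 65.6/478.1 = 0.1372; after-tax cost = 3.5% × (1 − 20.4%) = 2.7860%.
Private placement notes: weight = 48.2/478.1 = 0.1008; after-tax cost = 5.1% × (1 − 20.4%) = 4.0596%.
Convertible notes (debt portion): weight = 42.3/478.1 = 0.0885; after-tax cost = 6.7% × (1 − 20.4%) = 5.3332%.
WACC = 0.6735 × 7.7000% + 0.1372 × 2.7860% + 0.1008 × 4.0596% + 0.0885 × 5.3332% = 6.4493%.

6.45%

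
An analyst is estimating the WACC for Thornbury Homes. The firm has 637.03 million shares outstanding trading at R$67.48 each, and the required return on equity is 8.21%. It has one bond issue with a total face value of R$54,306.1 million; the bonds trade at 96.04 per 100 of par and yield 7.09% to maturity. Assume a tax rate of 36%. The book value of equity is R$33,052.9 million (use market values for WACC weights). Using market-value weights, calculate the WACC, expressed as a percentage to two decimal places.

6.20%

Market value of equity E = 67.48 × 637.03m = 42986.7844m. Market value of debt D = 54306.1m × 96.04/100 = 52155.57844m.
Total capital V = 42986.7844 + 52155.57844 = 95142.36284.
Equity: weight = 42986.7844/95142.36284 = 0.4518; cost = 8.21%.
Bonds outstanding: weight = 52155.57844/95142.36284 = 0.5482; after-tax cost = 7.09% × (1 − 36%) = 4.5376%.
WACC = 0.4518 × 8.2100% + 0.5482 × 4.5376% = 6.1968%.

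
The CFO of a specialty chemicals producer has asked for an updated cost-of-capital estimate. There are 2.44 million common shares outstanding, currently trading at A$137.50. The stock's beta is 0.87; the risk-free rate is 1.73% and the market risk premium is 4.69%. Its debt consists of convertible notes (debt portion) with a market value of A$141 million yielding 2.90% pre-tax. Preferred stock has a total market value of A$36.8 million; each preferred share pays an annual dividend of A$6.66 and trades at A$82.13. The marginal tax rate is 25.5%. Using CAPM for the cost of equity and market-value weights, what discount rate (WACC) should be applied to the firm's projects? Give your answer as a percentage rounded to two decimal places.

Cost of equity via CAPM: Re = 1.73% + 0.87 × 4.69% = 5.8103%.
Cost of preferred: Rp = 6.66 / 82.13 = 8.1091%.
Market value of equity E = 137.5 × 2.44m = 335.5m.
Total capital V = 335.5 + 36.8 + 141 = 513.3.
Equity: weight = 335.5/513.3 = 0.6536; cost = 5.8103%.
Preferred: weight = 36.8/513.3 = 0.0717; cost = 8.1091%.
Convertible notes (debt portion): weight = 141/513.3 = 0.2747; after-tax cost = 2.9% × (1 − 25.5%) = 2.1605%.
WACC = 0.6536 × 5.8103% + 0.0717 × 8.1091% + 0.2747 × 2.1605% = 4.9725%.

4.97%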